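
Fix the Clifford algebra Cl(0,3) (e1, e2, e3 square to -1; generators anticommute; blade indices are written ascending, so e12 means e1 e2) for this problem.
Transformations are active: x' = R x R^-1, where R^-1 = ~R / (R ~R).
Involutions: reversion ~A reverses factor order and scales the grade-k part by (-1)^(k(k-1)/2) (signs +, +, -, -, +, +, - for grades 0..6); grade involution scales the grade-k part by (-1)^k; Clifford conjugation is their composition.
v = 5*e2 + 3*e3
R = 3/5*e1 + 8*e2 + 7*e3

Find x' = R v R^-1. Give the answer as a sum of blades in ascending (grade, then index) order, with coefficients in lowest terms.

~R = 3/5*e1 + 8*e2 + 7*e3, and R ~R = -2834/25, so R^-1 = ~R / (-2834/25).
R v = -61 + 3*e12 + 9/5*e13 - 11*e23
Answer: 915/1417*e1 + 5115/1417*e2 + 6424/1417*e3


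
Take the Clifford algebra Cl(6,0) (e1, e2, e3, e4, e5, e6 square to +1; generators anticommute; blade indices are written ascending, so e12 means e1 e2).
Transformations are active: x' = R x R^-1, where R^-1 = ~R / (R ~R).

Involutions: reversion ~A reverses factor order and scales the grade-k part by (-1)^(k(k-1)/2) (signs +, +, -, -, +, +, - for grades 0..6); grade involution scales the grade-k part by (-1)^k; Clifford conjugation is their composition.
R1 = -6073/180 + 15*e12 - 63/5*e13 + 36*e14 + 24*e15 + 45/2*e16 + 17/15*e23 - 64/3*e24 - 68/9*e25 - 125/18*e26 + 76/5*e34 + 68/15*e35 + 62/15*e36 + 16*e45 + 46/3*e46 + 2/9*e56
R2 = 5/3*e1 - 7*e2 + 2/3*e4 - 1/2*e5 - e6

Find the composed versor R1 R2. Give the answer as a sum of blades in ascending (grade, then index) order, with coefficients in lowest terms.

Distribute over the terms of R2 (each basis-blade product reordered to ascending indices, repeated generators contracted through their squares):
R1 (5/3*e1) = -6073/108*e1 - 25*e2 + 21*e3 - 60*e4 - 40*e5 - 75/2*e6 + 17/9*e123 - 320/9*e124 - 340/27*e125 - 625/54*e126 + 76/3*e134 + 68/9*e135 + 62/9*e136 + 80/3*e145 + 230/9*e146 + 10/27*e156
R1 (-7*e2) = -105*e1 + 42511/180*e2 + 119/15*e3 - 448/3*e4 - 476/9*e5 - 875/18*e6 - 441/5*e123 + 252*e124 + 168*e125 + 315/2*e126 - 532/5*e234 - 476/15*e235 - 434/15*e236 - 112*e245 - 322/3*e246 - 14/9*e256
R1 (2/3*e4) = 24*e1 - 128/9*e2 + 152/15*e3 - 6073/270*e4 - 32/3*e5 - 92/9*e6 + 10*e124 - 42/5*e134 - 16*e145 - 15*e146 + 34/45*e234 + 136/27*e245 + 125/27*e246 - 136/45*e345 - 124/45*e346 + 4/27*e456
R1 (-1/2*e5) = -12*e1 + 34/9*e2 - 34/15*e3 - 8*e4 + 6073/360*e5 + 1/9*e6 - 15/2*e125 + 63/10*e135 - 18*e145 + 45/4*e156 - 17/30*e235 + 32/3*e245 - 125/36*e256 - 38/5*e345 + 31/15*e356 + 23/3*e456
R1 (-e6) = -45/2*e1 + 125/18*e2 - 62/15*e3 - 46/3*e4 - 2/9*e5 + 6073/180*e6 - 15*e126 + 63/5*e136 - 36*e146 - 24*e156 - 17/15*e236 + 64/3*e246 + 68/9*e256 - 76/5*e346 - 68/15*e356 - 16*e456
Summing the partial products and collecting blades:
Answer: -18547/108*e1 + 37381/180*e2 + 98/3*e3 - 68893/270*e4 - 10429/120*e5 - 3749/60*e6 - 3884/45*e123 + 2038/9*e124 + 7987/54*e125 + 3535/27*e126 + 254/15*e134 + 1247/90*e135 + 877/45*e136 - 22/3*e145 - 229/9*e146 - 1337/108*e156 - 4754/45*e234 - 323/10*e235 - 451/15*e236 - 2600/27*e245 - 2197/27*e246 + 91/36*e256 - 478/45*e345 - 808/45*e346 - 37/15*e356 - 221/27*e456


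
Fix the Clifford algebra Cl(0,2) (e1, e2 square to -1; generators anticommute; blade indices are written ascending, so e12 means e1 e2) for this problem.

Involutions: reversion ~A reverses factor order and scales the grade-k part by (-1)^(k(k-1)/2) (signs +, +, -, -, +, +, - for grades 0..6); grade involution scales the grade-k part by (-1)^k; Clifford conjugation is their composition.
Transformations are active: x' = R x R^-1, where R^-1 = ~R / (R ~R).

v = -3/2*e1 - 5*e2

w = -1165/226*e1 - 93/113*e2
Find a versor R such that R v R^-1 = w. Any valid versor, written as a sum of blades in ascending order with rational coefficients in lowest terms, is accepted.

Sketch: the shared square -109/4 makes R = v + w = -752/113*e1 - 658/113*e2 the natural versor; its sandwich fixes that direction, negates (v - w)/2, and sends v to w.
Answer: -752/113*e1 - 658/113*e2


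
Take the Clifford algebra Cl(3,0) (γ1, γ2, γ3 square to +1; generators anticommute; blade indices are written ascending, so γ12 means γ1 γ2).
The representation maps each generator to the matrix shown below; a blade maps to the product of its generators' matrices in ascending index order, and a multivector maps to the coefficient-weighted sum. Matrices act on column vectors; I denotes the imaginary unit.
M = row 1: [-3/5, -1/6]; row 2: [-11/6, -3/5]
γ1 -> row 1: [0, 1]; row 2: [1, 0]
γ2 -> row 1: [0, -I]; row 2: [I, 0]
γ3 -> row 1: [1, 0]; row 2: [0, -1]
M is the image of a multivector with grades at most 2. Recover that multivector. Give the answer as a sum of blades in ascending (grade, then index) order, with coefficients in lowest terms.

Method: 1, rho(γ1), rho(γ2), rho(γ3) form a trace-orthogonal basis of the 2x2 complex matrices (tr(X Y) = 2 if X = Y, else 0), so M = m0*1 + m1*rho(γ1) + m2*rho(γ2) + m3*rho(γ3) with m0 = tr(M)/2 = -3/5, m1 = tr(M rho(γ1))/2 = -1, m2 = tr(M rho(γ2))/2 = 5*I/6, m3 = tr(M rho(γ3))/2 = 0.
Multiplying table entries, the bivector images are rho(γ12) = I*rho(γ3), rho(γ13) = -I*rho(γ2), rho(γ23) = I*rho(γ1); with real blade coefficients the real parts of m0..m3 are the coefficients of 1, γ1, γ2, γ3 and the imaginary parts give the bivectors (γ23: Im m1, γ13: -Im m2, γ12: Im m3).
Answer: -3/5 - γ1 - 5/6*γ13


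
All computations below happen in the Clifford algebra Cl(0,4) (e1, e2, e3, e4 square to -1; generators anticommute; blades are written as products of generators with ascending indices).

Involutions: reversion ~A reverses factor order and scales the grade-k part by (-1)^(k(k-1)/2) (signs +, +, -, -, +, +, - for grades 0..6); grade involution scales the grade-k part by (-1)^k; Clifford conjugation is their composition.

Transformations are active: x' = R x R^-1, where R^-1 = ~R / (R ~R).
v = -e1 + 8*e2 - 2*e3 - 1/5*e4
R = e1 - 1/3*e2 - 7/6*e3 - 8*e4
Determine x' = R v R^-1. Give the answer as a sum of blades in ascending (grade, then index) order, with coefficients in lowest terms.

~R = e1 - 1/3*e2 - 7/6*e3 - 8*e4, and R ~R = -2393/36, so R^-1 = ~R / (-2393/36).
R v = -4/15 + 23/3*e1 e2 - 19/6*e1 e3 - 41/5*e1 e4 + 10*e2 e3 + 961/15*e2 e4 - 473/30*e3 e4
Answer: 12061/11965*e1 - 95752/11965*e2 + 23818/11965*e3 + 325/2393*e4


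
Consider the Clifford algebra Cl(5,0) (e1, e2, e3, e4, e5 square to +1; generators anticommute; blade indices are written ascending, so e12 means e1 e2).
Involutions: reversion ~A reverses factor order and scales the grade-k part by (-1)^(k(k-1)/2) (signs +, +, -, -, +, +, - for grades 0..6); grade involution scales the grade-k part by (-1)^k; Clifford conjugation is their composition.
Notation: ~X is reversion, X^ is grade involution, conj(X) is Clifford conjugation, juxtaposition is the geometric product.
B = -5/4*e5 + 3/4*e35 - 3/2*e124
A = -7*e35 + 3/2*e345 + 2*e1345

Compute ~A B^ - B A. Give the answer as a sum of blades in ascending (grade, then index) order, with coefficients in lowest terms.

first term: -21/4 + 35/4*e3 - 9/8*e4 + 3/2*e14 - 15/8*e34 + 5/2*e134 - 3*e235 + 9/4*e1235 - 21/2*e12345
second term: 21/4 - 35/4*e3 + 9/8*e4 + 3/2*e14 - 15/8*e34 + 5/2*e134 + 3*e235 + 9/4*e1235 - 21/2*e12345
Answer: -21/2 + 35/2*e3 - 9/4*e4 - 6*e235


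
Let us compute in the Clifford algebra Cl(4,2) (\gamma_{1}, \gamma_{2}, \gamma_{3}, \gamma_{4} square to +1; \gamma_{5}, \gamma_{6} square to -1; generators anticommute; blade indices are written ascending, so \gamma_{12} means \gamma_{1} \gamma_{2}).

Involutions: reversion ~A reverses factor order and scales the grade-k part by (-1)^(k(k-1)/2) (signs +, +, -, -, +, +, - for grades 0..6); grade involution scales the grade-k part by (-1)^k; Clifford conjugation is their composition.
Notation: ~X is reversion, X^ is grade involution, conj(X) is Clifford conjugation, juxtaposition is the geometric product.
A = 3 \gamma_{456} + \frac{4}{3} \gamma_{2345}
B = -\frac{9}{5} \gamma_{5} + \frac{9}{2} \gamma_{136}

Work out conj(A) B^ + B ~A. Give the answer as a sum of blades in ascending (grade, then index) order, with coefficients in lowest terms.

first term: \frac{27}{5} \gamma_{46} - \frac{12}{5} \gamma_{234} + \frac{27}{2} \gamma_{1345} - 6 \gamma_{12456}
second term: \frac{27}{5} \gamma_{46} - \frac{12}{5} \gamma_{234} + \frac{27}{2} \gamma_{1345} - 6 \gamma_{12456}
Answer: \frac{54}{5} \gamma_{46} - \frac{24}{5} \gamma_{234} + 27 \gamma_{1345} - 12 \gamma_{12456}


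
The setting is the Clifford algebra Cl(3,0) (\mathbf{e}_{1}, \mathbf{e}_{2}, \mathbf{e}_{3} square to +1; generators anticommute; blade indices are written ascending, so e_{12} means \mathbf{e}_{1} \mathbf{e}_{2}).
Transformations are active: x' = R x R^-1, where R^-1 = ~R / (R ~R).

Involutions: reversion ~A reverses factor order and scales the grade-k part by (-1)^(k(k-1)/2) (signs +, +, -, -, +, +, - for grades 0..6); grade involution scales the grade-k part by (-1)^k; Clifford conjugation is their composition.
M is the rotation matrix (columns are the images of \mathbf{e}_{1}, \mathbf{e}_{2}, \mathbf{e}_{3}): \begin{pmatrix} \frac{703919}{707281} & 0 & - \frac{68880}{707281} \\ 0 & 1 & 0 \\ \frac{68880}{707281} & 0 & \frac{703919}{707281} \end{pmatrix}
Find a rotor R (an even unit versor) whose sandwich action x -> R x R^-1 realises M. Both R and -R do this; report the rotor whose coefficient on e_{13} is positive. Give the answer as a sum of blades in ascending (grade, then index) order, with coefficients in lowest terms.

Method: write R = a + b12*e_{12} + b13*e_{13} + b23*e_{23} with a^2 + b12^2 + b13^2 + b23^2 = 1 (so R^-1 = ~R). Expanding the columns R e_j ~R gives tr M = 4a^2 - 1 and, from the antisymmetric part, M21 - M12 = -4a*b12, M13 - M31 = 4a*b13, M32 - M23 = -4a*b23.
Here tr M = \frac{2115119}{707281}, so a^2 = (1 + tr M)/4 = \frac{705600}{707281} and a = ±\frac{840}{841}. Taking a = \frac{840}{841}: M21 - M12 = 0, M13 - M31 = -\frac{137760}{707281}, M32 - M23 = 0, giving b12 = 0, b13 = -\frac{41}{841}, b23 = 0, i.e. R = \frac{840}{841} - \frac{41}{841} e_{13}.
Its e_{13} coefficient is negative, so report the other preimage -R.
Answer: -\frac{840}{841} + \frac{41}{841} e_{13}. Why the constraint matters: R and -R act identically through the sandwich — M has trace \frac{2115119}{707281} either way — so only the sign condition on e_{13} picks one of the two preimages.


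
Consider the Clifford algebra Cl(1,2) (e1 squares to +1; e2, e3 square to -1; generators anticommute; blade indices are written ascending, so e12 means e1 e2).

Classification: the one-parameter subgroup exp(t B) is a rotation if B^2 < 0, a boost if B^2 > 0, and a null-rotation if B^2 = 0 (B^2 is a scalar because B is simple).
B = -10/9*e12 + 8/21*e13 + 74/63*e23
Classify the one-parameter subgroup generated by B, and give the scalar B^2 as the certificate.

B^2 term by term: the squares give (-10/9)^2*(e12)^2 + (8/21)^2*(e13)^2 + (74/63)^2*(e23)^2 = 100/81*(+1) + 64/441*(+1) + 5476/3969*(-1) = 0 (each basis 2-blade squares to minus the product of its generators' squares); cross terms between blades sharing an index anticommute and cancel. So B^2 = 0.
Answer: null-rotation, certificate B^2 = 0. The invariant at work: B^2 = 0 is unchanged by conjugation, hence its sign classifies the subgroup whatever basis B is written in.


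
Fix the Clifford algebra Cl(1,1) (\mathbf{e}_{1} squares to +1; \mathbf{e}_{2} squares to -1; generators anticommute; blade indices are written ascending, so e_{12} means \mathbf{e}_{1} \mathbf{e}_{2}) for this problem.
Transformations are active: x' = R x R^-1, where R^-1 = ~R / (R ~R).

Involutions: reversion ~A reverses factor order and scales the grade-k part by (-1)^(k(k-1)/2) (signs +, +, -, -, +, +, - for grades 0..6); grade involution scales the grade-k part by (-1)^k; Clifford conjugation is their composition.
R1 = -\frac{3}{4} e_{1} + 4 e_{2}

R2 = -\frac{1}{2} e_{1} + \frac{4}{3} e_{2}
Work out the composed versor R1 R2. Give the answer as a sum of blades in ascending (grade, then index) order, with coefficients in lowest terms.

Distribute over the terms of R1 (each basis-blade product reordered to ascending indices, repeated generators contracted through their squares):
(-\frac{3}{4} e_{1}) R2 = \frac{3}{8} - e_{12}
(4 e_{2}) R2 = -\frac{16}{3} + 2 e_{12}
Summing the partial products and collecting blades:
Answer: -\frac{119}{24} + e_{12}


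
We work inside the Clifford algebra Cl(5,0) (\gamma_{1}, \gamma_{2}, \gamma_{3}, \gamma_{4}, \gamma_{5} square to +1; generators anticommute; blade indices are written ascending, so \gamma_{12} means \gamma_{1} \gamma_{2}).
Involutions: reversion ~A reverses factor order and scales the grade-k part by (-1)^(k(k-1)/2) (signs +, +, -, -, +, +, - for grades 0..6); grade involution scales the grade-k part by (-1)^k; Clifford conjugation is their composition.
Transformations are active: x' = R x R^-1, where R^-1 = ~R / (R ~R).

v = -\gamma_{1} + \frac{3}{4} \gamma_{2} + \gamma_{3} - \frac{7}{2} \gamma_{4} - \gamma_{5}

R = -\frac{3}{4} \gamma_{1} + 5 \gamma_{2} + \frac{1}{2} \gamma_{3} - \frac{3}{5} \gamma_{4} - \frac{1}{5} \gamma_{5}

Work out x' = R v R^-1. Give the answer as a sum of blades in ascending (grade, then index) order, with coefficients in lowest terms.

~R = -\frac{3}{4} \gamma_{1} + 5 \gamma_{2} + \frac{1}{2} \gamma_{3} - \frac{3}{5} \gamma_{4} - \frac{1}{5} \gamma_{5}, and R ~R = \frac{2097}{80}, so R^-1 = ~R / (\frac{2097}{80}).
R v = \frac{73}{10} + \frac{71}{16} \gamma_{12} - \frac{1}{4} \gamma_{13} + \frac{81}{40} \gamma_{14} + \frac{11}{20} \gamma_{15} + \frac{37}{8} \gamma_{23} - \frac{341}{20} \gamma_{24} - \frac{97}{20} \gamma_{25} - \frac{23}{20} \gamma_{34} - \frac{3}{10} \gamma_{35} - \frac{1}{10} \gamma_{45}
Answer: \frac{407}{699} \gamma_{1} + \frac{17069}{8388} \gamma_{2} - \frac{1513}{2097} \gamma_{3} + \frac{22129}{6990} \gamma_{4} + \frac{9317}{10485} \gamma_{5}


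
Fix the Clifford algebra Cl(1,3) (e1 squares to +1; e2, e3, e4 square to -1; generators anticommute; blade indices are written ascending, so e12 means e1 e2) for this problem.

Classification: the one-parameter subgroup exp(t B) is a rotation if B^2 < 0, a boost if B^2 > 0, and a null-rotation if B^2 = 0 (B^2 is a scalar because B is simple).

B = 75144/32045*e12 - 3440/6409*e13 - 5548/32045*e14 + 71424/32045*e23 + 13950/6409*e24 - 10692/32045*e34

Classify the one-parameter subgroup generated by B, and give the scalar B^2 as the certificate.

B^2 term by term: the squares give (75144/32045)^2*(e12)^2 + (-3440/6409)^2*(e13)^2 + (-5548/32045)^2*(e14)^2 + (71424/32045)^2*(e23)^2 + (13950/6409)^2*(e24)^2 + (-10692/32045)^2*(e34)^2 = 5646620736/1026882025*(+1) + 11833600/41075281*(+1) + 30780304/1026882025*(+1) + 5101387776/1026882025*(-1) + 194602500/41075281*(-1) + 114318864/1026882025*(-1) = -4 (each basis 2-blade squares to minus the product of its generators' squares); cross terms between blades sharing an index anticommute and cancel; the commuting (index-disjoint) pairs give grade-4 terms 2*c*c'*(blade product), which cancel blade by blade — e1234: -1606879296/1026882025 + 95976000/41075281 - 792520704/1026882025 = 0 — confirming B is simple. So B^2 = -4.
Answer: rotation, certificate B^2 = -4. One invariant decides it: the square -4 survives every conjugation, and its sign is exactly the classification.


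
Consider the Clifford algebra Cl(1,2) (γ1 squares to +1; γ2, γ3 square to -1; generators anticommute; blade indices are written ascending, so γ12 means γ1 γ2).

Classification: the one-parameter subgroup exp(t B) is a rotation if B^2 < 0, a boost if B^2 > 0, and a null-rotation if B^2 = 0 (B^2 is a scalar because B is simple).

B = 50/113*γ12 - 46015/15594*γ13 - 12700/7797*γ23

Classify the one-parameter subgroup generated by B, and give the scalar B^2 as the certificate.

B^2 term by term: the squares give (50/113)^2*(γ12)^2 + (-46015/15594)^2*(γ13)^2 + (-12700/7797)^2*(γ23)^2 = 2500/12769*(+1) + 2117380225/243172836*(+1) + 161290000/60793209*(-1) = 25/4 (each basis 2-blade squares to minus the product of its generators' squares); cross terms between blades sharing an index anticommute and cancel. So B^2 = 25/4.
Answer: boost, certificate B^2 = 25/4. The invariant at work: B^2 = 25/4 is unchanged by conjugation, hence its sign classifies the subgroup whatever basis B is written in.


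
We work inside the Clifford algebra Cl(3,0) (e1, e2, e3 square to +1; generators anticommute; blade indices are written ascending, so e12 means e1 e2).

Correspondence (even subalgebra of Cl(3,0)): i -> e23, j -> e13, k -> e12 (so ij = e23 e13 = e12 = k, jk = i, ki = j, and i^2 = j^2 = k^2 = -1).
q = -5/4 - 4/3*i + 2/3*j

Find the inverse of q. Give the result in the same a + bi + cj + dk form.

In blades: q = -5/4 + 2/3*e13 - 4/3*e23.
With qbar = -5/4 - 2/3*e13 + 4/3*e23 (scalar fixed, mapped units negated), q qbar = 545/144 (the sum of squared coefficients), so q^-1 = qbar / (545/144) = -36/109 - 96/545*e13 + 192/545*e23; translating back:
Answer: -36/109 + 192/545*i - 96/545*j


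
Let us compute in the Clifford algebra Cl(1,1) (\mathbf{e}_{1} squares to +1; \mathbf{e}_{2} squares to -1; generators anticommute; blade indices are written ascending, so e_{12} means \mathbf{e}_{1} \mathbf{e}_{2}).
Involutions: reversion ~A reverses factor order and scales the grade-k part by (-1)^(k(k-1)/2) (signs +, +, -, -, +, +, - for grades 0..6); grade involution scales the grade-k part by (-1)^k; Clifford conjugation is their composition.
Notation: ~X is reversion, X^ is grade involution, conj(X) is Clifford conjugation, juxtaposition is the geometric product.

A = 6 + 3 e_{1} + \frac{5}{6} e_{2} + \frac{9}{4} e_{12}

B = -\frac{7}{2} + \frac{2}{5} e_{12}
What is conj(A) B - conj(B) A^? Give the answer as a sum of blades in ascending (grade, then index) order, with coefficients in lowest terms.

first term: -\frac{219}{10} + \frac{61}{6} e_{1} + \frac{103}{60} e_{2} + \frac{411}{40} e_{12}
second term: -\frac{219}{10} + \frac{61}{6} e_{1} + \frac{103}{60} e_{2} - \frac{411}{40} e_{12}
Answer: \frac{411}{20} e_{12}


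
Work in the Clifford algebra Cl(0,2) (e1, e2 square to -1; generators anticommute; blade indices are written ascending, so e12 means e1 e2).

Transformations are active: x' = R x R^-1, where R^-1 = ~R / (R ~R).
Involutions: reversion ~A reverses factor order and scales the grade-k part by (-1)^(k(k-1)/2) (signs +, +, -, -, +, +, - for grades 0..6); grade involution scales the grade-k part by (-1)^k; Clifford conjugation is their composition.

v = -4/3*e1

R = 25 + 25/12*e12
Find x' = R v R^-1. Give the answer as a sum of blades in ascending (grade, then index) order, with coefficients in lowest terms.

~R = 25 - 25/12*e12, and R ~R = 90625/144, so R^-1 = ~R / (90625/144).
R v = -100/3*e1 - 25/9*e2
Answer: -572/435*e1 - 32/145*e2


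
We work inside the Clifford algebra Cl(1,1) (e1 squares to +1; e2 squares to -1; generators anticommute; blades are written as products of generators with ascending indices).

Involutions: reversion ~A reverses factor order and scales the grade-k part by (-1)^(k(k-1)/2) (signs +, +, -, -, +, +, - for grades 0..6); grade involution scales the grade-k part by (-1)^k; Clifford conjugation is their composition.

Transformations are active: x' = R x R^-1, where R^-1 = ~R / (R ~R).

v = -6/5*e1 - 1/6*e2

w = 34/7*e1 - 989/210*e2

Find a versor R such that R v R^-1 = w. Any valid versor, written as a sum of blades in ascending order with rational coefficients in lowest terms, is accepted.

The midline construction: v and w both square to 1271/900, so reflecting in their sum 128/35*e1 - 512/105*e2 exchanges them.
Answer: 128/35*e1 - 512/105*e2


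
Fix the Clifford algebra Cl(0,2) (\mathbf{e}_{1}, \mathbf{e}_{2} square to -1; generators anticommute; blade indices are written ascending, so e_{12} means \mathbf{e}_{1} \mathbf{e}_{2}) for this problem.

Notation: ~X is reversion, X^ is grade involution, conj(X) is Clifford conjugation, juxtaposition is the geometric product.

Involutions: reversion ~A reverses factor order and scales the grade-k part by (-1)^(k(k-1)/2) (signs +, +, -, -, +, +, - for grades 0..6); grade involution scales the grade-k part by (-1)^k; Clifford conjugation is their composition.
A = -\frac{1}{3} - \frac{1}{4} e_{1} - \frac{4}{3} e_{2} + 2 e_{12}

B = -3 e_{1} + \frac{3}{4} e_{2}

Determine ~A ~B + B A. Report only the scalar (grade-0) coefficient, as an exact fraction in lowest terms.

first term: \frac{1}{4} + \frac{5}{2} e_{1} + \frac{23}{4} e_{2} - \frac{67}{16} e_{12}
second term: \frac{1}{4} + \frac{5}{2} e_{1} + \frac{23}{4} e_{2} + \frac{67}{16} e_{12}
Answer: \frac{1}{2}


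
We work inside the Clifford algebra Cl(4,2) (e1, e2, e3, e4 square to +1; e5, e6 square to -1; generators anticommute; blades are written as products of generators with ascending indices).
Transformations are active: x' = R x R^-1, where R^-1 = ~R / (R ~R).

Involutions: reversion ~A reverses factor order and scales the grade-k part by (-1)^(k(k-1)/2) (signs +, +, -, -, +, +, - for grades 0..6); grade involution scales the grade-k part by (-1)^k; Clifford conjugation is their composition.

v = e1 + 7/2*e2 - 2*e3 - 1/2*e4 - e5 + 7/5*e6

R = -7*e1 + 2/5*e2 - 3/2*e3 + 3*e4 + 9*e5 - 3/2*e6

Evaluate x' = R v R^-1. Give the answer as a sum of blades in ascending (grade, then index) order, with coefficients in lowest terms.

~R = -7*e1 + 2/5*e2 - 3/2*e3 + 3*e4 + 9*e5 - 3/2*e6, and R ~R = -571/25, so R^-1 = ~R / (-571/25).
R v = 7 - 249/10*e1 e2 + 31/2*e1 e3 + 1/2*e1 e4 - 2*e1 e5 - 83/10*e1 e6 + 89/20*e2 e3 - 107/10*e2 e4 - 319/10*e2 e5 + 581/100*e2 e6 + 27/4*e3 e4 + 39/2*e3 e5 - 51/10*e3 e6 + 3/2*e4 e5 + 69/20*e4 e6 + 111/10*e5 e6
Answer: 1879/571*e1 - 4277/1142*e2 + 1667/571*e3 - 1529/1142*e4 - 2579/571*e5 - 1372/2855*e6


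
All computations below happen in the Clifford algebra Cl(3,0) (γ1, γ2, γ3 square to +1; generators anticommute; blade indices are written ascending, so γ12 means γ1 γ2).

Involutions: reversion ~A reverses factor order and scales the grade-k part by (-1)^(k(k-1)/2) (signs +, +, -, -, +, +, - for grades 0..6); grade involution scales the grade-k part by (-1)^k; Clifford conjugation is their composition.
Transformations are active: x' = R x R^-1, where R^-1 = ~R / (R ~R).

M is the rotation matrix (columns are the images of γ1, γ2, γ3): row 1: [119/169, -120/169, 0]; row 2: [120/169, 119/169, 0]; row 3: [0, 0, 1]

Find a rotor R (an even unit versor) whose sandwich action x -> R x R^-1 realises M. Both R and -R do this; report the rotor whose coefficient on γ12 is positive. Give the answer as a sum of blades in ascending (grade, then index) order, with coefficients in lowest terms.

Method: write R = a + b12*γ12 + b13*γ13 + b23*γ23 with a^2 + b12^2 + b13^2 + b23^2 = 1 (so R^-1 = ~R). Expanding the columns R e_j ~R gives tr M = 4a^2 - 1 and, from the antisymmetric part, M21 - M12 = -4a*b12, M13 - M31 = 4a*b13, M32 - M23 = -4a*b23.
Here tr M = 407/169, so a^2 = (1 + tr M)/4 = 144/169 and a = ±12/13. Taking a = 12/13: M21 - M12 = 240/169, M13 - M31 = 0, M32 - M23 = 0, giving b12 = -5/13, b13 = 0, b23 = 0, i.e. R = 12/13 - 5/13*γ12.
Its γ12 coefficient is negative, so report the other preimage -R.
Answer: -12/13 + 5/13*γ12. Uniqueness: Spin(3) -> SO(3) maps R and -R to the same rotation of trace 407/169; fixing the sign of the γ12 coefficient removes the ambiguity.


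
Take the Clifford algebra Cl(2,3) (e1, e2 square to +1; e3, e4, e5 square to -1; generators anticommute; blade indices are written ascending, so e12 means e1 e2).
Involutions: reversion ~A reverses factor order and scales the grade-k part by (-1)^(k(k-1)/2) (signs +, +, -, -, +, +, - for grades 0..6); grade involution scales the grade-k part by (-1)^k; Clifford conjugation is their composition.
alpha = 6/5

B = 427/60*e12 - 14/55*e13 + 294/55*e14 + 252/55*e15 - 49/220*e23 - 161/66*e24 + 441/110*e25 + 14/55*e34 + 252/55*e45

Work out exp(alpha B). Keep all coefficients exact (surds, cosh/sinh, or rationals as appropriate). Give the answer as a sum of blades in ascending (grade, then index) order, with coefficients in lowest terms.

B^2 term by term: the squares give (427/60)^2*(e12)^2 + (-14/55)^2*(e13)^2 + (294/55)^2*(e14)^2 + (252/55)^2*(e15)^2 + (-49/220)^2*(e23)^2 + (-161/66)^2*(e24)^2 + (441/110)^2*(e25)^2 + (14/55)^2*(e34)^2 + (252/55)^2*(e45)^2 = 182329/3600*(-1) + 196/3025*(+1) + 86436/3025*(+1) + 63504/3025*(+1) + 2401/48400*(+1) + 25921/4356*(+1) + 194481/12100*(+1) + 196/3025*(-1) + 63504/3025*(-1) = 0 (each basis 2-blade squares to minus the product of its generators' squares); cross terms between blades sharing an index anticommute and cancel; the commuting (index-disjoint) pairs give grade-4 terms 2*c*c'*(blade product), which cancel blade by blade — e1234: 2989/825 - 2254/1815 - 7203/3025 = 0; e1235: 6174/3025 - 6174/3025 = 0; e1245: 17934/275 - 129654/3025 - 13524/605 = 0; e1345: -7056/3025 + 7056/3025 = 0; e2345: -6174/3025 + 6174/3025 = 0 — confirming B is simple. So B^2 = 0.
B^2 = 0, so the series closes: exp(alpha B) = 1 + alpha B (parabolic case).
Answer: 1 + 427/50*e12 - 84/275*e13 + 1764/275*e14 + 1512/275*e15 - 147/550*e23 - 161/55*e24 + 1323/275*e25 + 84/275*e34 + 1512/275*e45


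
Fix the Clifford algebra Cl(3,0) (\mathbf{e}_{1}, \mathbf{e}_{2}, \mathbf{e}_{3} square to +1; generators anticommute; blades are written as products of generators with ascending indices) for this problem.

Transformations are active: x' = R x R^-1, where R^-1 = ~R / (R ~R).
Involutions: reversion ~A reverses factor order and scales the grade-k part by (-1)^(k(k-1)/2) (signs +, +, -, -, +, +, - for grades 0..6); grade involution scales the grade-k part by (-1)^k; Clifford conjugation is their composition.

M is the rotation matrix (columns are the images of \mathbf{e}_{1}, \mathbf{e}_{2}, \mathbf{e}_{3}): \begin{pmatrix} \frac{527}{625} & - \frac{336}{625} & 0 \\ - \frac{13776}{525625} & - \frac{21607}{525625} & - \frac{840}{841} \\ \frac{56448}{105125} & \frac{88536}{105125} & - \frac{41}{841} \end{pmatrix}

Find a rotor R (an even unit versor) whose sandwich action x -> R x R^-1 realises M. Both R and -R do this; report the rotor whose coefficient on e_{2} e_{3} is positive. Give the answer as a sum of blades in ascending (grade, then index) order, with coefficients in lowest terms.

Method: write R = a + b12*e_{1} e_{2} + b13*e_{1} e_{3} + b23*e_{2} e_{3} with a^2 + b12^2 + b13^2 + b23^2 = 1 (so R^-1 = ~R). Expanding the columns R e_j ~R gives tr M = 4a^2 - 1 and, from the antisymmetric part, M21 - M12 = -4a*b12, M13 - M31 = 4a*b13, M32 - M23 = -4a*b23.
Here tr M = \frac{15839}{21025}, so a^2 = (1 + tr M)/4 = \frac{9216}{21025} and a = ±\frac{96}{145}. Taking a = \frac{96}{145}: M21 - M12 = \frac{10752}{21025}, M13 - M31 = -\frac{56448}{105125}, M32 - M23 = \frac{193536}{105125}, giving b12 = -\frac{28}{145}, b13 = -\frac{147}{725}, b23 = -\frac{504}{725}, i.e. R = \frac{96}{145} - \frac{28}{145} e_{1} e_{2} - \frac{147}{725} e_{1} e_{3} - \frac{504}{725} e_{2} e_{3}.
Its e_{2} e_{3} coefficient is negative, so report the other preimage -R.
Answer: -\frac{96}{145} + \frac{28}{145} e_{1} e_{2} + \frac{147}{725} e_{1} e_{3} + \frac{504}{725} e_{2} e_{3}. Note: both R and -R realise this M (trace \frac{15839}{21025}); the covering map identifies them, and the e_{2} e_{3}-coefficient sign is the tie-breaker.


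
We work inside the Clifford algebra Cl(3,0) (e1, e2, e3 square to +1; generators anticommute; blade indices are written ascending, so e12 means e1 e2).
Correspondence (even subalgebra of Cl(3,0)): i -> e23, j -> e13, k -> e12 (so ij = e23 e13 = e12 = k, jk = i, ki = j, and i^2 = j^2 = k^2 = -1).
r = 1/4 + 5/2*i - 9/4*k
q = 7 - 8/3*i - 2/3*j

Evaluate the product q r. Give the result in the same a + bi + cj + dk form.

In blades: q = 7 - 2/3*e13 - 8/3*e23, r = 1/4 - 9/4*e12 + 5/2*e23.
Distribute q over r term by term (generator squares from the signature, products reordered to ascending indices): (7)*r = 7/4 - 63/4*e12 + 35/2*e23; (-2/3*e13)*r = 5/3*e12 - 1/6*e13 + 3/2*e23; (-8/3*e23)*r = 20/3 - 6*e13 - 2/3*e23.
Sum: 101/12 - 169/12*e12 - 37/6*e13 + 55/3*e23; translating back through the correspondence:
Answer: 101/12 + 55/3*i - 37/6*j - 169/12*k


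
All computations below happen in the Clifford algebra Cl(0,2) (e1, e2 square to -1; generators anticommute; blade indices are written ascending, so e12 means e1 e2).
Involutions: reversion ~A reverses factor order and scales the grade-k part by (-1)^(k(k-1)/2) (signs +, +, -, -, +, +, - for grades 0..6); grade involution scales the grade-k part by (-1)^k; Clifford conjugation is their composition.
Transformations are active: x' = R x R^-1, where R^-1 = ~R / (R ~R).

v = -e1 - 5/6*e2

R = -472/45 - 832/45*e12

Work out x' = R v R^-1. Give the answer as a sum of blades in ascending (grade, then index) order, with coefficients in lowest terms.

~R = -472/45 + 832/45*e12, and R ~R = 915008/2025, so R^-1 = ~R / (915008/2025).
R v = -664/135*e1 + 3676/135*e2
Answer: 52685/42891*e1 - 12319/28594*e2


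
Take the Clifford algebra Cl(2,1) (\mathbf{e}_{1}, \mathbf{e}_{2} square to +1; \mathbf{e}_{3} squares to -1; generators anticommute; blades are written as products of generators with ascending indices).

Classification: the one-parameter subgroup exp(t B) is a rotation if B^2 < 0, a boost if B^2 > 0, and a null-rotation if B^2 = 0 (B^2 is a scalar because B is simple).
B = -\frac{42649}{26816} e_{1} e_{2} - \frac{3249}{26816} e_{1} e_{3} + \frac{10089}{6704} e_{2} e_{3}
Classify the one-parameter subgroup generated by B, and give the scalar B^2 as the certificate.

B^2 term by term: the squares give (-\frac{42649}{26816})^2*(e_{1} e_{2})^2 + (-\frac{3249}{26816})^2*(e_{1} e_{3})^2 + (\frac{10089}{6704})^2*(e_{2} e_{3})^2 = \frac{1818937201}{719097856}*(-1) + \frac{10556001}{719097856}*(+1) + \frac{101787921}{44943616}*(+1) = -\frac{1}{4} (each basis 2-blade squares to minus the product of its generators' squares); cross terms between blades sharing an index anticommute and cancel. So B^2 = -\frac{1}{4}.
Answer: rotation, certificate B^2 = -\frac{1}{4}. Note: conjugating B changes its blade decomposition but never the scalar B^2 = -\frac{1}{4}, whose sign settles the classification.


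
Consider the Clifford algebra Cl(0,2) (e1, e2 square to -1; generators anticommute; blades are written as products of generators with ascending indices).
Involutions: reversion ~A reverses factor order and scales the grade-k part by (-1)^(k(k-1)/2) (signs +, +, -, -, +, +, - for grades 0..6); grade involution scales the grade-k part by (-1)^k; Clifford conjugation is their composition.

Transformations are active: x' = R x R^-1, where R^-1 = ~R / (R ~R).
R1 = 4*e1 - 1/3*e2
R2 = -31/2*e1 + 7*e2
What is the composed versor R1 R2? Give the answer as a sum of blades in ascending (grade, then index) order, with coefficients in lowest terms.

Distribute over the terms of R1 (each basis-blade product reordered to ascending indices, repeated generators contracted through their squares):
(4*e1) R2 = 62 + 28*e1 e2
(-1/3*e2) R2 = 7/3 - 31/6*e1 e2
Summing the partial products and collecting blades:
Answer: 193/3 + 137/6*e1 e2


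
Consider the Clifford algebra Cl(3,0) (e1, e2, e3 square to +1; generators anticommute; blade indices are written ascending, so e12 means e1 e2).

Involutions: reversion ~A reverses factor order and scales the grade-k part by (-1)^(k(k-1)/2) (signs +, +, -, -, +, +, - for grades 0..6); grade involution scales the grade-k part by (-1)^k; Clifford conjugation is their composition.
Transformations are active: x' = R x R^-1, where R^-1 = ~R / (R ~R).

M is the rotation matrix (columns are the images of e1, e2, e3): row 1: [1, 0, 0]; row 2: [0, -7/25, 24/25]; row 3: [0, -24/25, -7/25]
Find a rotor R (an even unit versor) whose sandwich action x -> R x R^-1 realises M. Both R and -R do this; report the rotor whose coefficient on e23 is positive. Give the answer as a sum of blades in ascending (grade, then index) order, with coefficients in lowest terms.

Method: write R = a + b12*e12 + b13*e13 + b23*e23 with a^2 + b12^2 + b13^2 + b23^2 = 1 (so R^-1 = ~R). Expanding the columns R e_j ~R gives tr M = 4a^2 - 1 and, from the antisymmetric part, M21 - M12 = -4a*b12, M13 - M31 = 4a*b13, M32 - M23 = -4a*b23.
Here tr M = 11/25, so a^2 = (1 + tr M)/4 = 9/25 and a = ±3/5. Taking a = 3/5: M21 - M12 = 0, M13 - M31 = 0, M32 - M23 = -48/25, giving b12 = 0, b13 = 0, b23 = 4/5, i.e. R = 3/5 + 4/5*e23.
Its e23 coefficient is already positive.
Answer: 3/5 + 4/5*e23. Key observation: the double cover Spin(3) -> SO(3) sends R and -R to the same matrix (trace 11/25 here), so the stated sign of the e23 coefficient is what selects one sheet.


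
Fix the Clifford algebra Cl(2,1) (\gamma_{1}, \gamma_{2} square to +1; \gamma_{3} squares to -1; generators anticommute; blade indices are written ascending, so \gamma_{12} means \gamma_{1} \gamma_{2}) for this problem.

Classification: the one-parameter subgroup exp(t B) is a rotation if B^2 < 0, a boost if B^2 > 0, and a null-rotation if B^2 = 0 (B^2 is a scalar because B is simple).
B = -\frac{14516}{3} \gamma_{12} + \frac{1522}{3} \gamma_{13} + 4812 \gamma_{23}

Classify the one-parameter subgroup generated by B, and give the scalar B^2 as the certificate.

B^2 term by term: the squares give (-\frac{14516}{3})^2*(\gamma_{12})^2 + (\frac{1522}{3})^2*(\gamma_{13})^2 + (4812)^2*(\gamma_{23})^2 = \frac{210714256}{9}*(-1) + \frac{2316484}{9}*(+1) + 23155344*(+1) = 36 (each basis 2-blade squares to minus the product of its generators' squares); cross terms between blades sharing an index anticommute and cancel. So B^2 = 36.
Answer: boost, certificate B^2 = 36. One invariant decides it: the square 36 survives every conjugation, and its sign is exactly the classification.


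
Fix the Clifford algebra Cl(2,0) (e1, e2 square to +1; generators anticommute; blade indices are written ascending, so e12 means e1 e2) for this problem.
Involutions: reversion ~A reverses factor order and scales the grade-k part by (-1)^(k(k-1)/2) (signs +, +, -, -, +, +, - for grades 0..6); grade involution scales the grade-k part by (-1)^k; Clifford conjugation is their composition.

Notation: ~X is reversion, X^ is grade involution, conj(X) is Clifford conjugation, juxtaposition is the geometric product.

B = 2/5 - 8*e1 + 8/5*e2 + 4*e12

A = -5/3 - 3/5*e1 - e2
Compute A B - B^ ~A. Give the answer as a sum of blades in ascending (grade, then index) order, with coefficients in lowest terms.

first term: 38/15 + 1282/75*e1 - 82/15*e2 - 1172/75*e12
second term: -58/15 - 1318/75*e1 + 14/3*e2 - 1172/75*e12
Answer: 32/5 + 104/3*e1 - 152/15*e2


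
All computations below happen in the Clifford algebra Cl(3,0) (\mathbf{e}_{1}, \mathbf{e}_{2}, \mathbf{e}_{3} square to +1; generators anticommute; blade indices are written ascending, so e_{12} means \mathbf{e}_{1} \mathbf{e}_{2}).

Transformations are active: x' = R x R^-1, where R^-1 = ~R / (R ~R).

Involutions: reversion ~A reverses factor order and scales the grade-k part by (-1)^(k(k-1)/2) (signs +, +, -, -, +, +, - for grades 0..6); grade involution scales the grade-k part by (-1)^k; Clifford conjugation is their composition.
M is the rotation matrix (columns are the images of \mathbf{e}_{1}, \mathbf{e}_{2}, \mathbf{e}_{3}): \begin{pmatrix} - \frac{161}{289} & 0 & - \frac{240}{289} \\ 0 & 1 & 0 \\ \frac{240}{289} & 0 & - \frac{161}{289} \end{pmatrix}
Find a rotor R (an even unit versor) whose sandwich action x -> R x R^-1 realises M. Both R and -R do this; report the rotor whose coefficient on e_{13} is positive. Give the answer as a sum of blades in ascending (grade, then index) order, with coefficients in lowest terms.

Method: write R = a + b12*e_{12} + b13*e_{13} + b23*e_{23} with a^2 + b12^2 + b13^2 + b23^2 = 1 (so R^-1 = ~R). Expanding the columns R e_j ~R gives tr M = 4a^2 - 1 and, from the antisymmetric part, M21 - M12 = -4a*b12, M13 - M31 = 4a*b13, M32 - M23 = -4a*b23.
Here tr M = -\frac{33}{289}, so a^2 = (1 + tr M)/4 = \frac{64}{289} and a = ±\frac{8}{17}. Taking a = \frac{8}{17}: M21 - M12 = 0, M13 - M31 = -\frac{480}{289}, M32 - M23 = 0, giving b12 = 0, b13 = -\frac{15}{17}, b23 = 0, i.e. R = \frac{8}{17} - \frac{15}{17} e_{13}.
Its e_{13} coefficient is negative, so report the other preimage -R.
Answer: -\frac{8}{17} + \frac{15}{17} e_{13}. Sheet selection: the two-to-one cover makes ±R indistinguishable at the matrix level (trace -\frac{33}{289}), so uniqueness comes from the required sign on e_{13}.


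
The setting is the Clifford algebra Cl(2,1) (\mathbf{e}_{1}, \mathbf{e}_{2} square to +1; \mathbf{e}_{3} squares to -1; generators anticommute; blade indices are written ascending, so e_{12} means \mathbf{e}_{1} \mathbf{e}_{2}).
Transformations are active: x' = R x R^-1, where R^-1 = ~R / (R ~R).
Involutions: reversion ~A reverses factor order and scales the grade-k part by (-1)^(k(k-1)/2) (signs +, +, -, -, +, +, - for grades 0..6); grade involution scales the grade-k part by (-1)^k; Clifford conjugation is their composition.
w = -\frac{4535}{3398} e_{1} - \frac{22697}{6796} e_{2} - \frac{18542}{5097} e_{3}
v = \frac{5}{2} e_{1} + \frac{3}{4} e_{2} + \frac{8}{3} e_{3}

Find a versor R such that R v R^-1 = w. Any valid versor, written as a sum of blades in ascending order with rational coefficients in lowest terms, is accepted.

Since q(v) = q(w) = -\frac{43}{144}, the sum R = v + w = \frac{1980}{1699} e_{1} - \frac{4400}{1699} e_{2} - \frac{1650}{1699} e_{3} does the job whenever invertible.
Answer: \frac{1980}{1699} e_{1} - \frac{4400}{1699} e_{2} - \frac{1650}{1699} e_{3}


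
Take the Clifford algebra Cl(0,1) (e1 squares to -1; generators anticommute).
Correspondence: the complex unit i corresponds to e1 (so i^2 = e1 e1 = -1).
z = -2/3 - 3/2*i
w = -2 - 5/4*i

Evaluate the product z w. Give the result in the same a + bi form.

In blades: z = -2/3 - 3/2*e1, w = -2 - 5/4*e1.
Distribute z over w term by term (generator squares from the signature, products reordered to ascending indices): (-2/3)*w = 4/3 + 5/6*e1; (-3/2*e1)*w = -15/8 + 3*e1.
Sum: -13/24 + 23/6*e1; translating back through the correspondence:
Answer: -13/24 + 23/6*i


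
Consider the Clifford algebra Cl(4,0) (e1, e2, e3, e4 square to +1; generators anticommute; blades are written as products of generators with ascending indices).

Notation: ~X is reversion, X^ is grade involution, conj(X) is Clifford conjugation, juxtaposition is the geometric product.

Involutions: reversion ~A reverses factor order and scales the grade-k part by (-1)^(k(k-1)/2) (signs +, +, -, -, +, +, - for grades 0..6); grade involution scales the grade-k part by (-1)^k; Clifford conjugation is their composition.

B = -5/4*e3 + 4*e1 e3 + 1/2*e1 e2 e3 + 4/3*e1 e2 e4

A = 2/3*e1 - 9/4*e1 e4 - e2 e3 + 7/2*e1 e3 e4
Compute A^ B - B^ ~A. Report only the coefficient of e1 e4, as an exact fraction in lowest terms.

first term: 1/2*e1 - 7/4*e2 - 8/3*e3 + 14*e4 - 4*e1 e2 + 5/6*e1 e3 - 35/8*e1 e4 - 5*e2 e3 + 31/36*e2 e4 - 9*e3 e4 - 71/48*e1 e3 e4 + 9/8*e2 e3 e4
second term: 1/2*e1 - 17/4*e2 - 8/3*e3 + 14*e4 - 4*e1 e2 - 5/6*e1 e3 + 35/8*e1 e4 - 5*e2 e3 + 31/36*e2 e4 - 9*e3 e4 - 199/48*e1 e3 e4 - 9/8*e2 e3 e4
Answer: -35/4


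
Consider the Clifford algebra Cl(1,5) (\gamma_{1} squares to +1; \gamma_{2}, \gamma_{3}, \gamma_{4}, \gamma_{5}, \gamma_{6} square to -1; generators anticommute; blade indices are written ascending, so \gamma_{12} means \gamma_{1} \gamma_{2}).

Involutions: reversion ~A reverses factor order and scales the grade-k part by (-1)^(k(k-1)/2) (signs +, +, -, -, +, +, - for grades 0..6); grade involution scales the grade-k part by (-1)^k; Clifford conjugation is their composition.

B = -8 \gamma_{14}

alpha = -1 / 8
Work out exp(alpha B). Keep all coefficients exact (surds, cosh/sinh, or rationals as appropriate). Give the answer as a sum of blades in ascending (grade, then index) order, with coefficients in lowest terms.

B^2 = (-8)^2*(\gamma_{14})^2 = 64*(+1) = 64 (a basis 2-blade squares to minus the product of its generators' squares).
B^2 = 64 — B^2 > 0, so the exponential closes hyperbolically: l = 8, alpha*l = -1, so exp(alpha B) = cosh(-1) + (sinh(-1)/8)*B = \cosh{\left(1 \right)} + (- \frac{\sinh{\left(1 \right)}}{8})*B.
Answer: \cosh{\left(1 \right)} + \sinh{\left(1 \right)} \gamma_{14}


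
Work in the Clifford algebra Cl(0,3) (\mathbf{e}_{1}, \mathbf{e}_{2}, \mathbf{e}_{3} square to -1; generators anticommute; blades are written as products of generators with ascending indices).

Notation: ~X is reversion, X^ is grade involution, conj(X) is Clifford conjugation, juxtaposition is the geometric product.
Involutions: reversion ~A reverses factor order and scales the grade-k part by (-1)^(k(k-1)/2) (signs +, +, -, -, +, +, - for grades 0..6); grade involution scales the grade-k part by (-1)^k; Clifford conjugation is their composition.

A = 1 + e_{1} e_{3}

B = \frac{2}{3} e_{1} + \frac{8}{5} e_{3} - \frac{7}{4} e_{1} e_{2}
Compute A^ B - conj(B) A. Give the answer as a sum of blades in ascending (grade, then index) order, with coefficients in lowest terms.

first term: -\frac{14}{15} e_{1} + \frac{34}{15} e_{3} - \frac{7}{4} e_{1} e_{2} + \frac{7}{4} e_{2} e_{3}
second term: -\frac{34}{15} e_{1} - \frac{14}{15} e_{3} + \frac{7}{4} e_{1} e_{2} + \frac{7}{4} e_{2} e_{3}
Answer: \frac{4}{3} e_{1} + \frac{16}{5} e_{3} - \frac{7}{2} e_{1} e_{2}
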